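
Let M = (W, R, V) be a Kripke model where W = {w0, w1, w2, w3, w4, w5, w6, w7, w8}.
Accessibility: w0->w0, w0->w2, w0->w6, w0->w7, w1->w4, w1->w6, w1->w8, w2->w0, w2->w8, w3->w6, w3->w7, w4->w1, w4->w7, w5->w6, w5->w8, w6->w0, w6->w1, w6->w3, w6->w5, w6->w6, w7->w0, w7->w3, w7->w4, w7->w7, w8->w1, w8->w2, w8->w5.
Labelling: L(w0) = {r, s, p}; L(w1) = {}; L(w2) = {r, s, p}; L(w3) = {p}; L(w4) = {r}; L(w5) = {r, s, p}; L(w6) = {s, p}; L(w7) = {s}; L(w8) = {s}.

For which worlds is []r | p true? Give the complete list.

w0, w2, w3, w5, w6

Let φ = []r | p. Evaluate φ at each world:
  w0 (successors {w0, w2, w6, w7}): φ is true.
  w1 (successors {w4, w6, w8}): φ is false.
  w2 (successors {w0, w8}): φ is true.
  w3 (successors {w6, w7}): φ is true.
  w4 (successors {w1, w7}): φ is false.
  w5 (successors {w6, w8}): φ is true.
  w6 (successors {w0, w1, w3, w5, w6}): φ is true.
  w7 (successors {w0, w3, w4, w7}): φ is false.
  w8 (successors {w1, w2, w5}): φ is false.
For instance, at w0:
  At w0: []r is false, p is true, so []r | p is true.
    At w0: []r requires r at every successor {w0, w2, w6, w7}.
      r fails at w6, so []r is false at w0.
Satisfying worlds: {w0, w2, w3, w5, w6}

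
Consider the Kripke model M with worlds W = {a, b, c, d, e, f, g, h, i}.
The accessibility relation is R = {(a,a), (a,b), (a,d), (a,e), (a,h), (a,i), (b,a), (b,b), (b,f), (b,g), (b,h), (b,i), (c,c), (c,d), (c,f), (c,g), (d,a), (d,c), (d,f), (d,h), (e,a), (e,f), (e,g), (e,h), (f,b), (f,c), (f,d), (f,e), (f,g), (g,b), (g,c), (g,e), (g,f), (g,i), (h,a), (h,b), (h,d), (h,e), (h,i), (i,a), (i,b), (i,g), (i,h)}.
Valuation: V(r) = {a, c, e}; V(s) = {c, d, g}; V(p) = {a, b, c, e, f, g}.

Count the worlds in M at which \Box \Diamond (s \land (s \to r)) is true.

Recall that \Box ψ holds at a world iff ψ holds at every accessible world, and \Diamond ψ holds iff ψ holds at some accessible world.
Let φ = \Box \Diamond (s \land (s \to r)). Evaluate φ at each world:
  a (successors {a, b, d, e, h, i}): φ is false.
  b (successors {a, b, f, g, h, i}): φ is false.
  c (successors {c, d, f, g}): φ is true.
  d (successors {a, c, f, h}): φ is false.
  e (successors {a, f, g, h}): φ is false.
  f (successors {b, c, d, e, g}): φ is false.
  g (successors {b, c, e, f, i}): φ is false.
  h (successors {a, b, d, e, i}): φ is false.
  i (successors {a, b, g, h}): φ is false.
For instance, at c:
  At c: \Box \Diamond (s \land (s \to r)) requires \Diamond (s \land (s \to r)) at every successor {c, d, f, g}.
    At c: \Diamond (s \land (s \to r)) is true.
    At d: \Diamond (s \land (s \to r)) is true.
    At f: \Diamond (s \land (s \to r)) is true.
    At g: \Diamond (s \land (s \to r)) is true.
  So \Box \Diamond (s \land (s \to r)) is true at c.
Satisfying worlds: {c}

1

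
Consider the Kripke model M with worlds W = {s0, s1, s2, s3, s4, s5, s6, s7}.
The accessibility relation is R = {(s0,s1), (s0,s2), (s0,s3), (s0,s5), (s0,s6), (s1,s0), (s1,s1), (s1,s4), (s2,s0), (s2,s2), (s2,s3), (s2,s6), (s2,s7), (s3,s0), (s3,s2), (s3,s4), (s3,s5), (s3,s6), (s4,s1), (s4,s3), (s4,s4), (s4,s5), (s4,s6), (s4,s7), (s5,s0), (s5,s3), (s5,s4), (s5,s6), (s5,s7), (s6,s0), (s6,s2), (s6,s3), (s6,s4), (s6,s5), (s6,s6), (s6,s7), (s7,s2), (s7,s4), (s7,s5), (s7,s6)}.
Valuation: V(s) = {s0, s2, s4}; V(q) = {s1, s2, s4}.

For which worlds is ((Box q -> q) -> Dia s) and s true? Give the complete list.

s0, s2, s4

Let φ = ((Box q -> q) -> Dia s) and s. Evaluate φ at each world:
  s0 (successors {s1, s2, s3, s5, s6}): φ is true.
  s1 (successors {s0, s1, s4}): φ is false.
  s2 (successors {s0, s2, s3, s6, s7}): φ is true.
  s3 (successors {s0, s2, s4, s5, s6}): φ is false.
  s4 (successors {s1, s3, s4, s5, s6, s7}): φ is true.
  s5 (successors {s0, s3, s4, s6, s7}): φ is false.
  s6 (successors {s0, s2, s3, s4, s5, s6, s7}): φ is false.
  s7 (successors {s2, s4, s5, s6}): φ is false.
For instance, at s5:
  At s5: (Box q -> q) -> Dia s is true, s is false, so ((Box q -> q) -> Dia s) and s is false.
    At s5: Box q -> q is true, Dia s is true, so (Box q -> q) -> Dia s is true.
      At s5: Box q is false, q is false, so Box q -> q is true.
      At s5: Dia s requires s at some successor in {s0, s3, s4, s6, s7}.
        s holds at s0, so Dia s is true at s5.
Satisfying worlds: {s0, s2, s4}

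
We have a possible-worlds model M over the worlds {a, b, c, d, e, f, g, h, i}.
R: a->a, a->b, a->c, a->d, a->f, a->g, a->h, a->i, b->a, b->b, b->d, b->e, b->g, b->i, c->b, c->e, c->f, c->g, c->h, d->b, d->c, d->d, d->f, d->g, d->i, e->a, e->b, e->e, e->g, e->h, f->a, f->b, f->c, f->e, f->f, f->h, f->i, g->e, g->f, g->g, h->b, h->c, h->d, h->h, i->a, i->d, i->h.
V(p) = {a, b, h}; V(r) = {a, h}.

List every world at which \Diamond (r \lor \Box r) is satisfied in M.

a, b, c, e, f, h, i

Recall that \Box ψ holds at a world iff ψ holds at every accessible world, and \Diamond ψ holds iff ψ holds at some accessible world.
Let φ = \Diamond (r \lor \Box r). Evaluate φ at each world:
  a (successors {a, b, c, d, f, g, h, i}): φ is true.
  b (successors {a, b, d, e, g, i}): φ is true.
  c (successors {b, e, f, g, h}): φ is true.
  d (successors {b, c, d, f, g, i}): φ is false.
  e (successors {a, b, e, g, h}): φ is true.
  f (successors {a, b, c, e, f, h, i}): φ is true.
  g (successors {e, f, g}): φ is false.
  h (successors {b, c, d, h}): φ is true.
  i (successors {a, d, h}): φ is true.
For instance, at i:
  At i: \Diamond (r \lor \Box r) requires r \lor \Box r at some successor in {a, d, h}.
    r \lor \Box r holds at a, so \Diamond (r \lor \Box r) is true at i.
      At a: r is true, \Box r is false, so r \lor \Box r is true.
Satisfying worlds: {a, b, c, e, f, h, i}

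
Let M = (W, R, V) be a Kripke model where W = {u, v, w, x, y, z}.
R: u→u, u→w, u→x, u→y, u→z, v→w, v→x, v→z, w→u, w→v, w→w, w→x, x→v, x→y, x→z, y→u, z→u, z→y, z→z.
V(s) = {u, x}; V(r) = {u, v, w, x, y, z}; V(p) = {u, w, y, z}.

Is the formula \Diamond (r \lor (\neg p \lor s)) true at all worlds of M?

Yes

Let φ = \Diamond (r \lor (\neg p \lor s)). Evaluate φ at each world:
  u (successors {u, w, x, y, z}): φ is true.
  v (successors {w, x, z}): φ is true.
  w (successors {u, v, w, x}): φ is true.
  x (successors {v, y, z}): φ is true.
  y (successors {u}): φ is true.
  z (successors {u, y, z}): φ is true.
For instance, at y:
  At y: \Diamond (r \lor (\neg p \lor s)) requires r \lor (\neg p \lor s) at some successor in {u}.
    r \lor (\neg p \lor s) holds at u, so \Diamond (r \lor (\neg p \lor s)) is true at y.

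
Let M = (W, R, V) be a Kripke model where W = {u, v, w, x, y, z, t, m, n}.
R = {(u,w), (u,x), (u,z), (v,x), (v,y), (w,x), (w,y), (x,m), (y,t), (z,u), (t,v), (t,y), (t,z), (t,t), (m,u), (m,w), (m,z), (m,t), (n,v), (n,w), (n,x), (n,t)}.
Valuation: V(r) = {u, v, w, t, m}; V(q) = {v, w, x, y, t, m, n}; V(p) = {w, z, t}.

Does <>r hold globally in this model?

Recall that <>ψ holds at a world iff ψ holds at some accessible world.
Let φ = <>r. Evaluate φ at each world:
  u (successors {w, x, z}): φ is true.
  v (successors {x, y}): φ is false.
  w (successors {x, y}): φ is false.
  x (successors {m}): φ is true.
  y (successors {t}): φ is true.
  z (successors {u}): φ is true.
  t (successors {v, y, z, t}): φ is true.
  m (successors {u, w, z, t}): φ is true.
  n (successors {v, w, x, t}): φ is true.
Detail at v (counterexample):
  At v: <>r requires r at some successor in {x, y}.
    At x: r is false.
    At y: r is false.
  So <>r is false at v.

No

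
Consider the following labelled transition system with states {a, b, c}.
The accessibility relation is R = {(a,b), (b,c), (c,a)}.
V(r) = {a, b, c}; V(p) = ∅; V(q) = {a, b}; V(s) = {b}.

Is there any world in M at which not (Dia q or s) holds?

No

Recall that Dia ψ holds at a world iff ψ holds at some accessible world.
Let φ = not (Dia q or s). Evaluate φ at each world:
  a (successors {b}): φ is false.
  b (successors {c}): φ is false.
  c (successors {a}): φ is false.
For instance, at c:
  At c: Dia q or s is true, so not (Dia q or s) is false.
    At c: Dia q is true, s is false, so Dia q or s is true.
      At c: Dia q requires q at some successor in {a}.
        q holds at a, so Dia q is true at c.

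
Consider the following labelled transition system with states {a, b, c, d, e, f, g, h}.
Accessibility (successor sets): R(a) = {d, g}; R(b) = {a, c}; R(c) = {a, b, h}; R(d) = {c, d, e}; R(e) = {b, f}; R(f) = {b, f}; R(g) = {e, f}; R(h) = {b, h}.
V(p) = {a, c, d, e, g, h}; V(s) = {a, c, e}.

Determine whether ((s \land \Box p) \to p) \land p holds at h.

At h: (s \land \Box p) \to p is true, p is true, so ((s \land \Box p) \to p) \land p is true.
  At h: s \land \Box p is false, p is true, so (s \land \Box p) \to p is true.
    At h: s is false, \Box p is false, so s \land \Box p is false.
      At h: \Box p requires p at every successor {b, h}.
        p fails at b, so \Box p is false at h.

Yes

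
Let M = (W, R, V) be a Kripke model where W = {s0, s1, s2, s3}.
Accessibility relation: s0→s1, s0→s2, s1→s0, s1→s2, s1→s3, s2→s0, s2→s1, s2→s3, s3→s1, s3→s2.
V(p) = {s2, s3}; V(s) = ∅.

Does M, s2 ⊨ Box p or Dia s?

At s2: Box p is false, Dia s is false, so Box p or Dia s is false.
  At s2: Box p requires p at every successor {s0, s1, s3}.
    p fails at s0, so Box p is false at s2.
  At s2: Dia s requires s at some successor in {s0, s1, s3}.
    At s0: s is false.
    At s1: s is false.
    At s3: s is false.
  So Dia s is false at s2.

No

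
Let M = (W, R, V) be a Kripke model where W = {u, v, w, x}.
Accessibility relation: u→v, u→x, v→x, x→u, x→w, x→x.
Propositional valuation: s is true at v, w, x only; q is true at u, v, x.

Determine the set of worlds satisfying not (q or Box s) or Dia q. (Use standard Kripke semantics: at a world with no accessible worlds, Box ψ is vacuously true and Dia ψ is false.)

Let φ = not (q or Box s) or Dia q. Evaluate φ at each world:
  u (successors {v, x}): φ is true.
  v (successors {x}): φ is true.
  w (successors ∅): φ is false.
  x (successors {u, w, x}): φ is true.
For instance, at u:
  At u: not (q or Box s) is false, Dia q is true, so not (q or Box s) or Dia q is true.
    At u: q or Box s is true, so not (q or Box s) is false.
      At u: q is true, Box s is true, so q or Box s is true.
    At u: Dia q requires q at some successor in {v, x}.
      q holds at v, so Dia q is true at u.
Satisfying worlds: {u, v, x}

u, v, x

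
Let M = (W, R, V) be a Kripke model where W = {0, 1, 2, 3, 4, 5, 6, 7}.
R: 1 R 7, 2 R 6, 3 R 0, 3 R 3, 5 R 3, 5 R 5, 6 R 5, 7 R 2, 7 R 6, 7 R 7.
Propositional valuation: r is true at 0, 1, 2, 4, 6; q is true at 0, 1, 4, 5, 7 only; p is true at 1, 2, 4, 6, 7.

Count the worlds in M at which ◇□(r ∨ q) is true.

4

Let φ = ◇□(r ∨ q). Evaluate φ at each world:
  0 (successors ∅): φ is false.
  1 (successors {7}): φ is true.
  2 (successors {6}): φ is true.
  3 (successors {0, 3}): φ is true.
  4 (successors ∅): φ is false.
  5 (successors {3, 5}): φ is false.
  6 (successors {5}): φ is false.
  7 (successors {2, 6, 7}): φ is true.
For instance, at 1:
  At 1: ◇□(r ∨ q) requires □(r ∨ q) at some successor in {7}.
    □(r ∨ q) holds at 7, so ◇□(r ∨ q) is true at 1.
      At 7: □(r ∨ q) requires r ∨ q at every successor {2, 6, 7}.
        At 2: r ∨ q is true.
        At 6: r ∨ q is true.
        At 7: r ∨ q is true.
      So □(r ∨ q) is true at 7.
Satisfying worlds: {1, 2, 3, 7}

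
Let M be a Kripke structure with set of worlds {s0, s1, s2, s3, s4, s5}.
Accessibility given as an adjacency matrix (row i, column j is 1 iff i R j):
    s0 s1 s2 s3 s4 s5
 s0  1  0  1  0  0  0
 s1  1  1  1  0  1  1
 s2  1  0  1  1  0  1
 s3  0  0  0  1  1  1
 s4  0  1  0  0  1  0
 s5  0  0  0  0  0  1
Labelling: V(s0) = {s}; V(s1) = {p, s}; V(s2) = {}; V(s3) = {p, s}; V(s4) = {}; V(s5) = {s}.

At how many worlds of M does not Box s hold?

5

Let φ = not Box s. Evaluate φ at each world:
  s0 (successors {s0, s2}): φ is true.
  s1 (successors {s0, s1, s2, s4, s5}): φ is true.
  s2 (successors {s0, s2, s3, s5}): φ is true.
  s3 (successors {s3, s4, s5}): φ is true.
  s4 (successors {s1, s4}): φ is true.
  s5 (successors {s5}): φ is false.
For instance, at s3:
  At s3: Box s is false, so not Box s is true.
    At s3: Box s requires s at every successor {s3, s4, s5}.
      s fails at s4, so Box s is false at s3.
Satisfying worlds: {s0, s1, s2, s3, s4}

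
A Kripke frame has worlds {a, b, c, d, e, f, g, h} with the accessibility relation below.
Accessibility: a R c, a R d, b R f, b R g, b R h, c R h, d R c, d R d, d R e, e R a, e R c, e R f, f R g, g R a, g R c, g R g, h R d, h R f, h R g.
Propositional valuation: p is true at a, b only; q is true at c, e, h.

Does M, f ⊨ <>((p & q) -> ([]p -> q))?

At f: <>((p & q) -> ([]p -> q)) requires (p & q) -> ([]p -> q) at some successor in {g}.
  (p & q) -> ([]p -> q) holds at g, so <>((p & q) -> ([]p -> q)) is true at f.
    At g: p & q is false, []p -> q is true, so (p & q) -> ([]p -> q) is true.
      At g: []p is false, q is false, so []p -> q is true.

Yes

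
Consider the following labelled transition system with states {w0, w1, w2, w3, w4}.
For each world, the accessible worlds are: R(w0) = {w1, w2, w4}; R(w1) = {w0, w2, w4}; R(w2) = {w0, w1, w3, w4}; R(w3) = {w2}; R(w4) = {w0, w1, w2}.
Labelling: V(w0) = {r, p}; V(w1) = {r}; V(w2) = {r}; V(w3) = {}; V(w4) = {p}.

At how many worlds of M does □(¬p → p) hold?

0

Let φ = □(¬p → p). Evaluate φ at each world:
  w0 (successors {w1, w2, w4}): φ is false.
  w1 (successors {w0, w2, w4}): φ is false.
  w2 (successors {w0, w1, w3, w4}): φ is false.
  w3 (successors {w2}): φ is false.
  w4 (successors {w0, w1, w2}): φ is false.
For instance, at w4:
  At w4: □(¬p → p) requires ¬p → p at every successor {w0, w1, w2}.
    ¬p → p fails at w1, so □(¬p → p) is false at w4.
Satisfying worlds: none.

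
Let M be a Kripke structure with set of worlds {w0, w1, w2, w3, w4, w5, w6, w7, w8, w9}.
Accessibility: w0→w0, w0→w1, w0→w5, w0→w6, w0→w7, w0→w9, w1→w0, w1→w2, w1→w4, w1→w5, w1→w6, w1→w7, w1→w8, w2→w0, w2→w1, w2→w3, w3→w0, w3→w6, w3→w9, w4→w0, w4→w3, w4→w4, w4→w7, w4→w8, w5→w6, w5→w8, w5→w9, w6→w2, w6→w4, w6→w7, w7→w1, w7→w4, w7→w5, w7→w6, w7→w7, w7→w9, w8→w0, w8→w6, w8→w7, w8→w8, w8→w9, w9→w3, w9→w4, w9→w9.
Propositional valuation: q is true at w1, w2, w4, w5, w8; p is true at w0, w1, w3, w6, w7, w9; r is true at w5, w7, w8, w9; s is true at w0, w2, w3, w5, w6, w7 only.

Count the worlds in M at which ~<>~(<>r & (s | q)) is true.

Recall that <>ψ holds at a world iff ψ holds at some accessible world.
Let φ = ~<>~(<>r & (s | q)). Evaluate φ at each world:
  w0 (successors {w0, w1, w5, w6, w7, w9}): φ is false.
  w1 (successors {w0, w2, w4, w5, w6, w7, w8}): φ is false.
  w2 (successors {w0, w1, w3}): φ is true.
  w3 (successors {w0, w6, w9}): φ is false.
  w4 (successors {w0, w3, w4, w7, w8}): φ is true.
  w5 (successors {w6, w8, w9}): φ is false.
  w6 (successors {w2, w4, w7}): φ is false.
  w7 (successors {w1, w4, w5, w6, w7, w9}): φ is false.
  w8 (successors {w0, w6, w7, w8, w9}): φ is false.
  w9 (successors {w3, w4, w9}): φ is false.
For instance, at w1:
  At w1: <>~(<>r & (s | q)) is true, so ~<>~(<>r & (s | q)) is false.
    At w1: <>~(<>r & (s | q)) requires ~(<>r & (s | q)) at some successor in {w0, w2, w4, w5, w6, w7, w8}.
      ~(<>r & (s | q)) holds at w2, so <>~(<>r & (s | q)) is true at w1.
Satisfying worlds: {w2, w4}

2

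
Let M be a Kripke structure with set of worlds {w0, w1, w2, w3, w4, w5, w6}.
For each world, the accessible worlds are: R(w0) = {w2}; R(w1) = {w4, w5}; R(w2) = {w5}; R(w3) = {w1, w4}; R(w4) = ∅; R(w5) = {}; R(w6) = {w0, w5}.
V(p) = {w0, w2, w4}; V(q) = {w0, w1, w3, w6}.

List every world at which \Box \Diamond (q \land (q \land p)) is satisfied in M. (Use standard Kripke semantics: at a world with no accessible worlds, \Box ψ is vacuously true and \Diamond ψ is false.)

Let φ = \Box \Diamond (q \land (q \land p)). Evaluate φ at each world:
  w0 (successors {w2}): φ is false.
  w1 (successors {w4, w5}): φ is false.
  w2 (successors {w5}): φ is false.
  w3 (successors {w1, w4}): φ is false.
  w4 (successors ∅): φ is true.
  w5 (successors ∅): φ is true.
  w6 (successors {w0, w5}): φ is false.
For instance, at w0:
  At w0: \Box \Diamond (q \land (q \land p)) requires \Diamond (q \land (q \land p)) at every successor {w2}.
    \Diamond (q \land (q \land p)) fails at w2, so \Box \Diamond (q \land (q \land p)) is false at w0.
      At w2: \Diamond (q \land (q \land p)) requires q \land (q \land p) at some successor in {w5}.
        At w5: q \land (q \land p) is false.
      So \Diamond (q \land (q \land p)) is false at w2.
Satisfying worlds: {w4, w5}

w4, w5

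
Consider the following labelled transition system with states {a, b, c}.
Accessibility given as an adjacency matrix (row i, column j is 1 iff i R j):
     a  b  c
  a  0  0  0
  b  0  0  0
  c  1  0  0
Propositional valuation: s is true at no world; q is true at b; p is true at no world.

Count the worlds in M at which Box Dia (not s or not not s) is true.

2

Recall that Box ψ holds at a world iff ψ holds at every accessible world, and Dia ψ holds iff ψ holds at some accessible world.
Let φ = Box Dia (not s or not not s). Evaluate φ at each world:
  a (successors ∅): φ is true.
  b (successors ∅): φ is true.
  c (successors {a}): φ is false.
For instance, at c:
  At c: Box Dia (not s or not not s) requires Dia (not s or not not s) at every successor {a}.
    Dia (not s or not not s) fails at a, so Box Dia (not s or not not s) is false at c.
      At a: no accessible worlds, so Dia (not s or not not s) is false.
Satisfying worlds: {a, b}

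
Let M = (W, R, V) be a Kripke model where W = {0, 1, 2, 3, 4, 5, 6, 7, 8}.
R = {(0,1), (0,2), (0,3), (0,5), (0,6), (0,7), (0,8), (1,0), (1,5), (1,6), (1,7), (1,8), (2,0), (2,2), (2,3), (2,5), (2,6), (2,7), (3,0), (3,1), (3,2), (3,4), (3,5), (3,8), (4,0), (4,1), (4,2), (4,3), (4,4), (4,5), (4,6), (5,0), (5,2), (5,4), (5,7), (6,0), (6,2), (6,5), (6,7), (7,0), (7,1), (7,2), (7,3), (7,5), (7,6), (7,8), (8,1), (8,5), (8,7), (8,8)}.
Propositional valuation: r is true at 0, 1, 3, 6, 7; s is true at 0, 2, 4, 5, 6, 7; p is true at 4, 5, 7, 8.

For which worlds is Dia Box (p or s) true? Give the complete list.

0, 1, 2, 3, 4, 6, 7, 8

Let φ = Dia Box (p or s). Evaluate φ at each world:
  0 (successors {1, 2, 3, 5, 6, 7, 8}): φ is true.
  1 (successors {0, 5, 6, 7, 8}): φ is true.
  2 (successors {0, 2, 3, 5, 6, 7}): φ is true.
  3 (successors {0, 1, 2, 4, 5, 8}): φ is true.
  4 (successors {0, 1, 2, 3, 4, 5, 6}): φ is true.
  5 (successors {0, 2, 4, 7}): φ is false.
  6 (successors {0, 2, 5, 7}): φ is true.
  7 (successors {0, 1, 2, 3, 5, 6, 8}): φ is true.
  8 (successors {1, 5, 7, 8}): φ is true.
For instance, at 3:
  At 3: Dia Box (p or s) requires Box (p or s) at some successor in {0, 1, 2, 4, 5, 8}.
    Box (p or s) holds at 1, so Dia Box (p or s) is true at 3.
      At 1: Box (p or s) requires p or s at every successor {0, 5, 6, 7, 8}.
        At 0: p or s is true.
        At 5: p or s is true.
        At 6: p or s is true.
        At 7: p or s is true.
        At 8: p or s is true.
      So Box (p or s) is true at 1.
Satisfying worlds: {0, 1, 2, 3, 4, 6, 7, 8}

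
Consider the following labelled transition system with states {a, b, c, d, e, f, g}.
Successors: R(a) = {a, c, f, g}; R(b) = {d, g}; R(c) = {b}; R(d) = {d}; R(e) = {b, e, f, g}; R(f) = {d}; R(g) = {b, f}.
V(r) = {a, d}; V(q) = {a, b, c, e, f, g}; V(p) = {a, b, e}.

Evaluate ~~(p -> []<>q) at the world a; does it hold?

At a: ~(p -> []<>q) is true, so ~~(p -> []<>q) is false.
  At a: p -> []<>q is false, so ~(p -> []<>q) is true.
    At a: p is true, []<>q is false, so p -> []<>q is false.
      At a: []<>q requires <>q at every successor {a, c, f, g}.
        <>q fails at f, so []<>q is false at a.

No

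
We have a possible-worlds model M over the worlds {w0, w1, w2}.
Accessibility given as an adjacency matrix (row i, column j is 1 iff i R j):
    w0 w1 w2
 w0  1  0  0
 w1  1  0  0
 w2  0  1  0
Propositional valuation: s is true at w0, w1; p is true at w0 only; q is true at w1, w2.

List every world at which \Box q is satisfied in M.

Recall that \Box ψ holds at a world iff ψ holds at every accessible world, and \Diamond ψ holds iff ψ holds at some accessible world.
Let φ = \Box q. Evaluate φ at each world:
  w0 (successors {w0}): φ is false.
  w1 (successors {w0}): φ is false.
  w2 (successors {w1}): φ is true.
For instance, at w1:
  At w1: \Box q requires q at every successor {w0}.
    q fails at w0, so \Box q is false at w1.
Satisfying worlds: {w2}

w2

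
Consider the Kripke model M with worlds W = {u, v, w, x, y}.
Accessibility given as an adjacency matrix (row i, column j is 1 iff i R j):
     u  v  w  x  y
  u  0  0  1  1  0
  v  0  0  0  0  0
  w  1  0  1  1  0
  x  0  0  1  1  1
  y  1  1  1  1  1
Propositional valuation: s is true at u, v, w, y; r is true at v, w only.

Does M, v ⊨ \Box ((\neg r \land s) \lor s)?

Yes

Recall that \Box ψ holds at a world iff ψ holds at every accessible world, and \Diamond ψ holds iff ψ holds at some accessible world.
At v: no accessible worlds, so \Box ((\neg r \land s) \lor s) holds vacuously.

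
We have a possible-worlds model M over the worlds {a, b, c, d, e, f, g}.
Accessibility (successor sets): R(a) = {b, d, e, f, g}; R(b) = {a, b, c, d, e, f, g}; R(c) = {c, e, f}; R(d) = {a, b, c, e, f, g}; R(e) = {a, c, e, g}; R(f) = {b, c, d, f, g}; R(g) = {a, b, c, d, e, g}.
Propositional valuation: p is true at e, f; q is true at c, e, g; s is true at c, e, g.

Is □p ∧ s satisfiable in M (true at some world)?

Let φ = □p ∧ s. Evaluate φ at each world:
  a (successors {b, d, e, f, g}): φ is false.
  b (successors {a, b, c, d, e, f, g}): φ is false.
  c (successors {c, e, f}): φ is false.
  d (successors {a, b, c, e, f, g}): φ is false.
  e (successors {a, c, e, g}): φ is false.
  f (successors {b, c, d, f, g}): φ is false.
  g (successors {a, b, c, d, e, g}): φ is false.
For instance, at d:
  At d: □p is false, s is false, so □p ∧ s is false.
    At d: □p requires p at every successor {a, b, c, e, f, g}.
      p fails at a, so □p is false at d.

No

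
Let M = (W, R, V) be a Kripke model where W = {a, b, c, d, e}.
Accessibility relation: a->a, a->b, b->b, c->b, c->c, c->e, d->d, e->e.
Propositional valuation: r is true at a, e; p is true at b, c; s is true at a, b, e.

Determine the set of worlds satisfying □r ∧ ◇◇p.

Let φ = □r ∧ ◇◇p. Evaluate φ at each world:
  a (successors {a, b}): φ is false.
  b (successors {b}): φ is false.
  c (successors {b, c, e}): φ is false.
  d (successors {d}): φ is false.
  e (successors {e}): φ is false.
For instance, at a:
  At a: □r is false, ◇◇p is true, so □r ∧ ◇◇p is false.
    At a: □r requires r at every successor {a, b}.
      r fails at b, so □r is false at a.
    At a: ◇◇p requires ◇p at some successor in {a, b}.
      ◇p holds at a, so ◇◇p is true at a.
Satisfying worlds: none.

none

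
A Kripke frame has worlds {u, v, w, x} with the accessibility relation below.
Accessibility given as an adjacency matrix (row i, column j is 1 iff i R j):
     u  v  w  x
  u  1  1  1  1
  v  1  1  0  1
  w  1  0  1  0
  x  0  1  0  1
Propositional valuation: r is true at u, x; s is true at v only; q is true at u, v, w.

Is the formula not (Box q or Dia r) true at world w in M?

No

At w: Box q or Dia r is true, so not (Box q or Dia r) is false.
  At w: Box q is true, Dia r is true, so Box q or Dia r is true.
    At w: Box q requires q at every successor {u, w}.
      At u: q is true.
      At w: q is true.
    So Box q is true at w.
    At w: Dia r requires r at some successor in {u, w}.
      r holds at u, so Dia r is true at w.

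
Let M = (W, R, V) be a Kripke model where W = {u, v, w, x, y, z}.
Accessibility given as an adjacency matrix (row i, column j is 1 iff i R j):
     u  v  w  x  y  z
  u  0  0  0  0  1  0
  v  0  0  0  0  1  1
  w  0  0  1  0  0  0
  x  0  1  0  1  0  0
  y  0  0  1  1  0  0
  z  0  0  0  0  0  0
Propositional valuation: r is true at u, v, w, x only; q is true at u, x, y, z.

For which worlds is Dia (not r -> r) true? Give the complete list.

w, x, y

Let φ = Dia (not r -> r). Evaluate φ at each world:
  u (successors {y}): φ is false.
  v (successors {y, z}): φ is false.
  w (successors {w}): φ is true.
  x (successors {v, x}): φ is true.
  y (successors {w, x}): φ is true.
  z (successors ∅): φ is false.
For instance, at v:
  At v: Dia (not r -> r) requires not r -> r at some successor in {y, z}.
    At y: not r -> r is false.
    At z: not r -> r is false.
  So Dia (not r -> r) is false at v.
Satisfying worlds: {w, x, y}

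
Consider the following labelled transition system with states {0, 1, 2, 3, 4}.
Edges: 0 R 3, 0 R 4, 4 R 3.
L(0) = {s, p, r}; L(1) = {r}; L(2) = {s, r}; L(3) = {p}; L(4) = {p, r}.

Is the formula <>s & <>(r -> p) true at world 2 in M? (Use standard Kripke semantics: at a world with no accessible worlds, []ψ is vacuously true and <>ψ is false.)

Recall that <>ψ holds at a world iff ψ holds at some accessible world.
At 2: <>s is false, <>(r -> p) is false, so <>s & <>(r -> p) is false.
  At 2: no accessible worlds, so <>s is false.
  At 2: no accessible worlds, so <>(r -> p) is false.

No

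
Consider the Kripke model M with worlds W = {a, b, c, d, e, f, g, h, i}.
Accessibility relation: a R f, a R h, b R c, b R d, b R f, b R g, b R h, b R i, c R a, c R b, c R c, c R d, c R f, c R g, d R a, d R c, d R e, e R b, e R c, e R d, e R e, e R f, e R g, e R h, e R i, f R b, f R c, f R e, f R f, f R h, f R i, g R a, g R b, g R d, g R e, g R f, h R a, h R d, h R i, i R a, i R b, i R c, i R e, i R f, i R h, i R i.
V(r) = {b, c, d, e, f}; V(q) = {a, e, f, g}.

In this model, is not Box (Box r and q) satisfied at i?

At i: Box (Box r and q) is false, so not Box (Box r and q) is true.
  At i: Box (Box r and q) requires Box r and q at every successor {a, b, c, e, f, h, i}.
    Box r and q fails at a, so Box (Box r and q) is false at i.
      At a: Box r is false, q is true, so Box r and q is false.

Yes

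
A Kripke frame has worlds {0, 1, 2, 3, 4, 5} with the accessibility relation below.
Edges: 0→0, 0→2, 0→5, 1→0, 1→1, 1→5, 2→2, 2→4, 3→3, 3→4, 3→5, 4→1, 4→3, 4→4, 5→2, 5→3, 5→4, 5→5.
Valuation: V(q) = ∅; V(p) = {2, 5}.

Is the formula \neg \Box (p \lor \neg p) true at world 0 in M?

No

At 0: \Box (p \lor \neg p) is true, so \neg \Box (p \lor \neg p) is false.
  At 0: \Box (p \lor \neg p) requires p \lor \neg p at every successor {0, 2, 5}.
    At 0: p \lor \neg p is true.
    At 2: p \lor \neg p is true.
    At 5: p \lor \neg p is true.
  So \Box (p \lor \neg p) is true at 0.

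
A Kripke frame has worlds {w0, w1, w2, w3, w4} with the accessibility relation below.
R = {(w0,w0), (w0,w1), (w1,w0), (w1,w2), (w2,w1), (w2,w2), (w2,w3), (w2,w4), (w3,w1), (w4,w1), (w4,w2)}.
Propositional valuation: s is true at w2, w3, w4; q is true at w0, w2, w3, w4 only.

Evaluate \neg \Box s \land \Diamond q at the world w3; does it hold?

No

At w3: \neg \Box s is true, \Diamond q is false, so \neg \Box s \land \Diamond q is false.
  At w3: \Box s is false, so \neg \Box s is true.
    At w3: \Box s requires s at every successor {w1}.
      s fails at w1, so \Box s is false at w3.
  At w3: \Diamond q requires q at some successor in {w1}.
    At w1: q is false.
  So \Diamond q is false at w3.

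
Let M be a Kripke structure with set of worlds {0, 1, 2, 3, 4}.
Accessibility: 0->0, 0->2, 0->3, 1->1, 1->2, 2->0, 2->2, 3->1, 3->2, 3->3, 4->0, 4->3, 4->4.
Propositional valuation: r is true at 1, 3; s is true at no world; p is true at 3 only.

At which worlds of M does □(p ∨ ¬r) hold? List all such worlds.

0, 2, 4

Recall that □ψ holds at a world iff ψ holds at every accessible world, and ◇ψ holds iff ψ holds at some accessible world.
Let φ = □(p ∨ ¬r). Evaluate φ at each world:
  0 (successors {0, 2, 3}): φ is true.
  1 (successors {1, 2}): φ is false.
  2 (successors {0, 2}): φ is true.
  3 (successors {1, 2, 3}): φ is false.
  4 (successors {0, 3, 4}): φ is true.
For instance, at 4:
  At 4: □(p ∨ ¬r) requires p ∨ ¬r at every successor {0, 3, 4}.
    At 0: p ∨ ¬r is true.
    At 3: p ∨ ¬r is true.
    At 4: p ∨ ¬r is true.
  So □(p ∨ ¬r) is true at 4.
Satisfying worlds: {0, 2, 4}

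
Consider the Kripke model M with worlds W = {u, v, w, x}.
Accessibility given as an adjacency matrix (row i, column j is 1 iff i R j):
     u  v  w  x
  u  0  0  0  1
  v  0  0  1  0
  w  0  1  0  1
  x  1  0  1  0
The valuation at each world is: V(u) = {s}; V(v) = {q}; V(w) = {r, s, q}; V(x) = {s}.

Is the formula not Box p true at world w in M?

At w: Box p is false, so not Box p is true.
  At w: Box p requires p at every successor {v, x}.
    p fails at v, so Box p is false at w.

Yes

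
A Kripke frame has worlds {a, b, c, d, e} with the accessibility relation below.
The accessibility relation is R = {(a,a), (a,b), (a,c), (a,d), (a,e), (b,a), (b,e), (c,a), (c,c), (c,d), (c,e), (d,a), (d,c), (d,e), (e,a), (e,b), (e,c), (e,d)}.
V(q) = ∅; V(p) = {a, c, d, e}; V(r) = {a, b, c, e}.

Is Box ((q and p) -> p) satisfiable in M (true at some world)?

Yes

Recall that Box ψ holds at a world iff ψ holds at every accessible world, and Dia ψ holds iff ψ holds at some accessible world.
Let φ = Box ((q and p) -> p). Evaluate φ at each world:
  a (successors {a, b, c, d, e}): φ is true.
  b (successors {a, e}): φ is true.
  c (successors {a, c, d, e}): φ is true.
  d (successors {a, c, e}): φ is true.
  e (successors {a, b, c, d}): φ is true.
Detail at a (witness):
  At a: Box ((q and p) -> p) requires (q and p) -> p at every successor {a, b, c, d, e}.
    At a: (q and p) -> p is true.
    At b: (q and p) -> p is true.
    At c: (q and p) -> p is true.
    At d: (q and p) -> p is true.
    At e: (q and p) -> p is true.
  So Box ((q and p) -> p) is true at a.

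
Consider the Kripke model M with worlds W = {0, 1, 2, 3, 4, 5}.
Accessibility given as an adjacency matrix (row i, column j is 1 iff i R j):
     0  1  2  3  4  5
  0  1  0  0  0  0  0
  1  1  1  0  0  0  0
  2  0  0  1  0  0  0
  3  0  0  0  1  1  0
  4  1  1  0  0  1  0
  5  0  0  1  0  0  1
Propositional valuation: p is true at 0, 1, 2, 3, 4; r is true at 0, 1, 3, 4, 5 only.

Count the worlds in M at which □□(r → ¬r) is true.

Recall that □ψ holds at a world iff ψ holds at every accessible world, and ◇ψ holds iff ψ holds at some accessible world.
Let φ = □□(r → ¬r). Evaluate φ at each world:
  0 (successors {0}): φ is false.
  1 (successors {0, 1}): φ is false.
  2 (successors {2}): φ is true.
  3 (successors {3, 4}): φ is false.
  4 (successors {0, 1, 4}): φ is false.
  5 (successors {2, 5}): φ is false.
For instance, at 5:
  At 5: □□(r → ¬r) requires □(r → ¬r) at every successor {2, 5}.
    □(r → ¬r) fails at 5, so □□(r → ¬r) is false at 5.
      At 5: □(r → ¬r) requires r → ¬r at every successor {2, 5}.
        r → ¬r fails at 5, so □(r → ¬r) is false at 5.
Satisfying worlds: {2}

1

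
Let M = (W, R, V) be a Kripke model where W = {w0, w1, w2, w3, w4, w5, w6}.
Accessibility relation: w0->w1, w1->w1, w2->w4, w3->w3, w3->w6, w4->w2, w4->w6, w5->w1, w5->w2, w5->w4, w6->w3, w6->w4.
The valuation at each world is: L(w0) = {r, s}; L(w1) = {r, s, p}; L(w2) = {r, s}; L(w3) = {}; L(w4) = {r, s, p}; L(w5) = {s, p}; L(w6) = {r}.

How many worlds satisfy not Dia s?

1

Let φ = not Dia s. Evaluate φ at each world:
  w0 (successors {w1}): φ is false.
  w1 (successors {w1}): φ is false.
  w2 (successors {w4}): φ is false.
  w3 (successors {w3, w6}): φ is true.
  w4 (successors {w2, w6}): φ is false.
  w5 (successors {w1, w2, w4}): φ is false.
  w6 (successors {w3, w4}): φ is false.
For instance, at w3:
  At w3: Dia s is false, so not Dia s is true.
    At w3: Dia s requires s at some successor in {w3, w6}.
      At w3: s is false.
      At w6: s is false.
    So Dia s is false at w3.
Satisfying worlds: {w3}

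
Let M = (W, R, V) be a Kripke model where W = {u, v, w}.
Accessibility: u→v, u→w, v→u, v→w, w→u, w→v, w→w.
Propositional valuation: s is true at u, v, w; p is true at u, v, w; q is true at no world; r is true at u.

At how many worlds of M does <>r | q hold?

2

Recall that <>ψ holds at a world iff ψ holds at some accessible world.
Let φ = <>r | q. Evaluate φ at each world:
  u (successors {v, w}): φ is false.
  v (successors {u, w}): φ is true.
  w (successors {u, v, w}): φ is true.
For instance, at v:
  At v: <>r is true, q is false, so <>r | q is true.
    At v: <>r requires r at some successor in {u, w}.
      r holds at u, so <>r is true at v.
Satisfying worlds: {v, w}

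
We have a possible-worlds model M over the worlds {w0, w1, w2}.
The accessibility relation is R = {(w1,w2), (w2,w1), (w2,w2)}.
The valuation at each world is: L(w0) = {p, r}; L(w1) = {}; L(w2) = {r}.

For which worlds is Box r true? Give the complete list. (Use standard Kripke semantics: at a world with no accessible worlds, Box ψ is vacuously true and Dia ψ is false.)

Let φ = Box r. Evaluate φ at each world:
  w0 (successors ∅): φ is true.
  w1 (successors {w2}): φ is true.
  w2 (successors {w1, w2}): φ is false.
For instance, at w2:
  At w2: Box r requires r at every successor {w1, w2}.
    r fails at w1, so Box r is false at w2.
Satisfying worlds: {w0, w1}

w0, w1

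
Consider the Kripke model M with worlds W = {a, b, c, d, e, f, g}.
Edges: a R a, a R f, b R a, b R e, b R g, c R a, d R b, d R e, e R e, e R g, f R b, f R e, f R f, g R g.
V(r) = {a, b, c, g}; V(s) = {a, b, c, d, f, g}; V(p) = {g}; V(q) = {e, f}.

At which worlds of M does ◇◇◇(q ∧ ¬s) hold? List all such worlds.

a, b, c, d, e, f

Recall that ◇ψ holds at a world iff ψ holds at some accessible world.
Let φ = ◇◇◇(q ∧ ¬s). Evaluate φ at each world:
  a (successors {a, f}): φ is true.
  b (successors {a, e, g}): φ is true.
  c (successors {a}): φ is true.
  d (successors {b, e}): φ is true.
  e (successors {e, g}): φ is true.
  f (successors {b, e, f}): φ is true.
  g (successors {g}): φ is false.
For instance, at a:
  At a: ◇◇◇(q ∧ ¬s) requires ◇◇(q ∧ ¬s) at some successor in {a, f}.
    ◇◇(q ∧ ¬s) holds at a, so ◇◇◇(q ∧ ¬s) is true at a.
      At a: ◇◇(q ∧ ¬s) requires ◇(q ∧ ¬s) at some successor in {a, f}.
        ◇(q ∧ ¬s) holds at f, so ◇◇(q ∧ ¬s) is true at a.
Satisfying worlds: {a, b, c, d, e, f}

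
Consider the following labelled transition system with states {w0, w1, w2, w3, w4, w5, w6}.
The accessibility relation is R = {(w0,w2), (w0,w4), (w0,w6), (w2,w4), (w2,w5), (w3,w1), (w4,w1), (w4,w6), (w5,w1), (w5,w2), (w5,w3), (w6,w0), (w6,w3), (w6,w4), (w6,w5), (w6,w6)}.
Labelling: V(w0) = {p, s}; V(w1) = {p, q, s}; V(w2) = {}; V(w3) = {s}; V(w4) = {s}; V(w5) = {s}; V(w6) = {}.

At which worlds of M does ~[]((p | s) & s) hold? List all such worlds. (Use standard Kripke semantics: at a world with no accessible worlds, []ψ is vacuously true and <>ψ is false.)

w0, w4, w5, w6

Let φ = ~[]((p | s) & s). Evaluate φ at each world:
  w0 (successors {w2, w4, w6}): φ is true.
  w1 (successors ∅): φ is false.
  w2 (successors {w4, w5}): φ is false.
  w3 (successors {w1}): φ is false.
  w4 (successors {w1, w6}): φ is true.
  w5 (successors {w1, w2, w3}): φ is true.
  w6 (successors {w0, w3, w4, w5, w6}): φ is true.
For instance, at w6:
  At w6: []((p | s) & s) is false, so ~[]((p | s) & s) is true.
    At w6: []((p | s) & s) requires (p | s) & s at every successor {w0, w3, w4, w5, w6}.
      (p | s) & s fails at w6, so []((p | s) & s) is false at w6.
Satisfying worlds: {w0, w4, w5, w6}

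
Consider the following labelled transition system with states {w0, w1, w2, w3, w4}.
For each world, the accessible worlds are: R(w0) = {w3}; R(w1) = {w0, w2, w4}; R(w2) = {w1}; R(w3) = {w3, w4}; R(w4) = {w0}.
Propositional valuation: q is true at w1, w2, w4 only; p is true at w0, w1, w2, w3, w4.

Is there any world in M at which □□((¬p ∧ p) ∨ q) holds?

No

Let φ = □□((¬p ∧ p) ∨ q). Evaluate φ at each world:
  w0 (successors {w3}): φ is false.
  w1 (successors {w0, w2, w4}): φ is false.
  w2 (successors {w1}): φ is false.
  w3 (successors {w3, w4}): φ is false.
  w4 (successors {w0}): φ is false.
For instance, at w4:
  At w4: □□((¬p ∧ p) ∨ q) requires □((¬p ∧ p) ∨ q) at every successor {w0}.
    □((¬p ∧ p) ∨ q) fails at w0, so □□((¬p ∧ p) ∨ q) is false at w4.
      At w0: □((¬p ∧ p) ∨ q) requires (¬p ∧ p) ∨ q at every successor {w3}.
        (¬p ∧ p) ∨ q fails at w3, so □((¬p ∧ p) ∨ q) is false at w0.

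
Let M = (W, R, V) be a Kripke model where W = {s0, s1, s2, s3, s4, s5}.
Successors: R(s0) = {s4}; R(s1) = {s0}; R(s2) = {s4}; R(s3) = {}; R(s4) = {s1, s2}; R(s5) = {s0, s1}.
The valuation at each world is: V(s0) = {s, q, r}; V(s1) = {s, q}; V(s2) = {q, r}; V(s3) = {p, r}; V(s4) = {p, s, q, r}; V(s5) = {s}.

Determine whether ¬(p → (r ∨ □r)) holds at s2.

No

Recall that □ψ holds at a world iff ψ holds at every accessible world, and ◇ψ holds iff ψ holds at some accessible world.
At s2: p → (r ∨ □r) is true, so ¬(p → (r ∨ □r)) is false.
  At s2: p is false, r ∨ □r is true, so p → (r ∨ □r) is true.
    At s2: r is true, □r is true, so r ∨ □r is true.
      At s2: □r requires r at every successor {s4}.
        At s4: r is true.
      So □r is true at s2.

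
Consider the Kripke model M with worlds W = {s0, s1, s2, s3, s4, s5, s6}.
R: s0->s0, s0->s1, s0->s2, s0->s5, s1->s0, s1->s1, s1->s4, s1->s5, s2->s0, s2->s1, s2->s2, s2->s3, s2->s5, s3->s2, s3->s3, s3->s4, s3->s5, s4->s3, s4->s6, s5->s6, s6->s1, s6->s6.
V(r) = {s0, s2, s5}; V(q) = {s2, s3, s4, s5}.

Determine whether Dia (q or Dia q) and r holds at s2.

At s2: Dia (q or Dia q) is true, r is true, so Dia (q or Dia q) and r is true.
  At s2: Dia (q or Dia q) requires q or Dia q at some successor in {s0, s1, s2, s3, s5}.
    q or Dia q holds at s0, so Dia (q or Dia q) is true at s2.
      At s0: q is false, Dia q is true, so q or Dia q is true.

Yes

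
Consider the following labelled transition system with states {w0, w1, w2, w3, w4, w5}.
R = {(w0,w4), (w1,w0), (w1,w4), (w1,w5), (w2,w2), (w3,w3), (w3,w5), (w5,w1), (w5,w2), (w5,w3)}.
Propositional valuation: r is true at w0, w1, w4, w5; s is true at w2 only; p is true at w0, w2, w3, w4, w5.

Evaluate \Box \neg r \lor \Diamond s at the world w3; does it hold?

No

At w3: \Box \neg r is false, \Diamond s is false, so \Box \neg r \lor \Diamond s is false.
  At w3: \Box \neg r requires \neg r at every successor {w3, w5}.
    \neg r fails at w5, so \Box \neg r is false at w3.
  At w3: \Diamond s requires s at some successor in {w3, w5}.
    At w3: s is false.
    At w5: s is false.
  So \Diamond s is false at w3.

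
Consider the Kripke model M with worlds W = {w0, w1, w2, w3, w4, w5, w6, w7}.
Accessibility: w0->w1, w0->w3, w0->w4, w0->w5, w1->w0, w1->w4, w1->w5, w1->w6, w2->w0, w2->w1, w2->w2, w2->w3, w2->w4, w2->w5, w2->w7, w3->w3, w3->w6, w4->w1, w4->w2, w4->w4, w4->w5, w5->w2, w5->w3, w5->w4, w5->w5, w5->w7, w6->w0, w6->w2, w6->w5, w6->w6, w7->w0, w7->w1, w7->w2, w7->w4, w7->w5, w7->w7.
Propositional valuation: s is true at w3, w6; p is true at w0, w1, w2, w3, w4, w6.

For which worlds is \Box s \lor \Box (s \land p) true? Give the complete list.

w3

Let φ = \Box s \lor \Box (s \land p). Evaluate φ at each world:
  w0 (successors {w1, w3, w4, w5}): φ is false.
  w1 (successors {w0, w4, w5, w6}): φ is false.
  w2 (successors {w0, w1, w2, w3, w4, w5, w7}): φ is false.
  w3 (successors {w3, w6}): φ is true.
  w4 (successors {w1, w2, w4, w5}): φ is false.
  w5 (successors {w2, w3, w4, w5, w7}): φ is false.
  w6 (successors {w0, w2, w5, w6}): φ is false.
  w7 (successors {w0, w1, w2, w4, w5, w7}): φ is false.
For instance, at w5:
  At w5: \Box s is false, \Box (s \land p) is false, so \Box s \lor \Box (s \land p) is false.
    At w5: \Box s requires s at every successor {w2, w3, w4, w5, w7}.
      s fails at w2, so \Box s is false at w5.
    At w5: \Box (s \land p) requires s \land p at every successor {w2, w3, w4, w5, w7}.
      s \land p fails at w2, so \Box (s \land p) is false at w5.
Satisfying worlds: {w3}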